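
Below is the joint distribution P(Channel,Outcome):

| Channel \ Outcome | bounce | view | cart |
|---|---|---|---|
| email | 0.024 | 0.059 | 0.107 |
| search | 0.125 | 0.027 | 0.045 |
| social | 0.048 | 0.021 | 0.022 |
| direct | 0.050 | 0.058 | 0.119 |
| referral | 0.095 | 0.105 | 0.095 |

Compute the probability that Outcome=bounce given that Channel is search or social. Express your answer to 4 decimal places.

0.6007

P(Channel=search) = 0.125 + 0.027 + 0.045 = 0.197.
P(Channel=social) = 0.048 + 0.021 + 0.022 = 0.091.
P(Channel ∈ {search, social}) = 0.197 + 0.091 = 0.288; P(Outcome=bounce, Channel ∈ {search, social}) = 0.125 + 0.048 = 0.173.
P(Outcome=bounce | Channel ∈ {search, social}) = 0.173/0.288 = 0.6007.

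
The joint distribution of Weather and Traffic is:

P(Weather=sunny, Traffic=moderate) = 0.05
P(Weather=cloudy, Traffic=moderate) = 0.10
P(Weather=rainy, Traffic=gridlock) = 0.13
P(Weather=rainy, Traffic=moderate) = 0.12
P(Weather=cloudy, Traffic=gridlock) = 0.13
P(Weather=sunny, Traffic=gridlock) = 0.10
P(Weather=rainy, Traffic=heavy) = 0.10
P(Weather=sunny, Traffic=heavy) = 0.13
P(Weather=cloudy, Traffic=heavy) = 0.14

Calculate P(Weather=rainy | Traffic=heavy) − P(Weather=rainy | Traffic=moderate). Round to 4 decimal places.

P(Traffic=heavy) = 0.13 + 0.14 + 0.10 = 0.37; P(Weather=rainy | Traffic=heavy) = 0.10/0.37 = 0.27027.
P(Traffic=moderate) = 0.05 + 0.10 + 0.12 = 0.27; P(Weather=rainy | Traffic=moderate) = 0.12/0.27 = 0.44444.
Difference = -0.1742.

-0.1742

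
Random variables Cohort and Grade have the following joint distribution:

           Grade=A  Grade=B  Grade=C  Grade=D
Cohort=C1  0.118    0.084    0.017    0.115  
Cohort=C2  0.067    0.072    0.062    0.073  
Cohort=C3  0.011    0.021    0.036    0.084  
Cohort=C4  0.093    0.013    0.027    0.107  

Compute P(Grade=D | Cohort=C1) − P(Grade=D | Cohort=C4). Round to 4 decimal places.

P(Cohort=C1) = 0.118 + 0.084 + 0.017 + 0.115 = 0.334; P(Grade=D | Cohort=C1) = 0.115/0.334 = 0.34431.
P(Cohort=C4) = 0.093 + 0.013 + 0.027 + 0.107 = 0.240; P(Grade=D | Cohort=C4) = 0.107/0.240 = 0.44583.
Difference = -0.1015.

-0.1015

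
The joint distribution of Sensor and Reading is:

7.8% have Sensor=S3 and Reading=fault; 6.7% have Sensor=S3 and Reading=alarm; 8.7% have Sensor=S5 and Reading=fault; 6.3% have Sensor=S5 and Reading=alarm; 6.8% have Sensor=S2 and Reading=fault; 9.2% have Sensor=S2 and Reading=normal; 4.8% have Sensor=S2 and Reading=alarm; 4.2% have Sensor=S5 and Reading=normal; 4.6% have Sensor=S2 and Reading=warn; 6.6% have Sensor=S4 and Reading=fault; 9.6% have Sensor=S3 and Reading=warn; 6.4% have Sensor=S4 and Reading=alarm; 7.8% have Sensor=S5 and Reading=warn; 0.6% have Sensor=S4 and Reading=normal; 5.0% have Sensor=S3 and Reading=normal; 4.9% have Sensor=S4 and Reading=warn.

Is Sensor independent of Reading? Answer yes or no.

no

P(Sensor=S2) = 0.254 and P(Reading=normal) = 0.190, so their product is 0.04826, but P(Sensor=S2, Reading=normal) = 0.092. Since these differ, Sensor and Reading are not independent.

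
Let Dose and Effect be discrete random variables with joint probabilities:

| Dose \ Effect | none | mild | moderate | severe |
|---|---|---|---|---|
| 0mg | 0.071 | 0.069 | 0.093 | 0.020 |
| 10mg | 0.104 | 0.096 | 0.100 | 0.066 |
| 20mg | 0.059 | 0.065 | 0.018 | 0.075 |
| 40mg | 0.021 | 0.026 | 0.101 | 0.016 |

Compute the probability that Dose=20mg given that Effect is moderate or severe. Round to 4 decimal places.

P(Effect=moderate) = 0.093 + 0.100 + 0.018 + 0.101 = 0.312.
P(Effect=severe) = 0.020 + 0.066 + 0.075 + 0.016 = 0.177.
P(Effect ∈ {moderate, severe}) = 0.312 + 0.177 = 0.489; P(Dose=20mg, Effect ∈ {moderate, severe}) = 0.018 + 0.075 = 0.093.
P(Dose=20mg | Effect ∈ {moderate, severe}) = 0.093/0.489 = 0.1902.

0.1902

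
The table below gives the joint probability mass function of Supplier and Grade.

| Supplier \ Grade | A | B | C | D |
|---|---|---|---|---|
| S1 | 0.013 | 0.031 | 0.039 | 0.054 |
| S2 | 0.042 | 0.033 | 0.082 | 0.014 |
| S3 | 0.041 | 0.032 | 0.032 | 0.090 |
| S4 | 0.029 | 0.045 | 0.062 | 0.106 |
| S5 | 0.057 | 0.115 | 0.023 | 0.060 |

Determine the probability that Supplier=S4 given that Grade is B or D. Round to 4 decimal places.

P(Grade=B) = 0.031 + 0.033 + 0.032 + 0.045 + 0.115 = 0.256.
P(Grade=D) = 0.054 + 0.014 + 0.090 + 0.106 + 0.060 = 0.324.
P(Grade ∈ {B, D}) = 0.256 + 0.324 = 0.580; P(Supplier=S4, Grade ∈ {B, D}) = 0.045 + 0.106 = 0.151.
P(Supplier=S4 | Grade ∈ {B, D}) = 0.151/0.580 = 0.2603.

0.2603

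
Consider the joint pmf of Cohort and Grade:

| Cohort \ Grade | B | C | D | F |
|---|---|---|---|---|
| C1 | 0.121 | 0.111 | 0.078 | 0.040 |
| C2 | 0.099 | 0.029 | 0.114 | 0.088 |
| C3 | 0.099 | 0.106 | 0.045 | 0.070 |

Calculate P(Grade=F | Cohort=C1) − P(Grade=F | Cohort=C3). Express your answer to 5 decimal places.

P(Cohort=C1) = 0.121 + 0.111 + 0.078 + 0.040 = 0.350; P(Grade=F | Cohort=C1) = 0.040/0.350 = 0.114286.
P(Cohort=C3) = 0.099 + 0.106 + 0.045 + 0.070 = 0.320; P(Grade=F | Cohort=C3) = 0.070/0.320 = 0.218750.
Difference = -0.10446.

-0.10446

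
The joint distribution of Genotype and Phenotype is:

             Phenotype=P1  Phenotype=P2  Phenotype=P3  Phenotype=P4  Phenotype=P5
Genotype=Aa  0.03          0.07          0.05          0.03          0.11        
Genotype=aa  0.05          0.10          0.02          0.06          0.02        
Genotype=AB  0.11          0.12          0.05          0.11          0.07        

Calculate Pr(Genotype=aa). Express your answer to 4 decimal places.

0.2500

P(Genotype=aa) = 0.05 + 0.10 + 0.02 + 0.06 + 0.02 = 0.25.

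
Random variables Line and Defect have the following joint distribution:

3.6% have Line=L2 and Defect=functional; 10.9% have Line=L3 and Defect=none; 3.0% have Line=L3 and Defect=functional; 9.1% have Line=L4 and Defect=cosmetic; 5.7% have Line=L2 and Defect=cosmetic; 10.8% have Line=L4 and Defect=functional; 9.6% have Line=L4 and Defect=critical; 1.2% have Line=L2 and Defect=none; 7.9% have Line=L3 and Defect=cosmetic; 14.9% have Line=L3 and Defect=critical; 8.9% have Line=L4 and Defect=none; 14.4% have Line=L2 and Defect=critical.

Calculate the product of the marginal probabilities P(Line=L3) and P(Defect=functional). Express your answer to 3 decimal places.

0.064

P(Line=L3) = 0.109 + 0.079 + 0.030 + 0.149 = 0.367.
P(Defect=functional) = 0.036 + 0.030 + 0.108 = 0.174.
Product: 0.367 × 0.174 = 0.064.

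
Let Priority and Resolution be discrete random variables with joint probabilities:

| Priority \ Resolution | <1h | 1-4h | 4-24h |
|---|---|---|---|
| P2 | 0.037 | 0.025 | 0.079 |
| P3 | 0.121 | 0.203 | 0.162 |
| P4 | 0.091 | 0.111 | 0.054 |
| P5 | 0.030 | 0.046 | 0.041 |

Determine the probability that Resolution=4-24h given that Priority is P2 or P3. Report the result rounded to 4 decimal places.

P(Priority=P2) = 0.037 + 0.025 + 0.079 = 0.141.
P(Priority=P3) = 0.121 + 0.203 + 0.162 = 0.486.
P(Priority ∈ {P2, P3}) = 0.141 + 0.486 = 0.627; P(Resolution=4-24h, Priority ∈ {P2, P3}) = 0.079 + 0.162 = 0.241.
P(Resolution=4-24h | Priority ∈ {P2, P3}) = 0.241/0.627 = 0.3844.

0.3844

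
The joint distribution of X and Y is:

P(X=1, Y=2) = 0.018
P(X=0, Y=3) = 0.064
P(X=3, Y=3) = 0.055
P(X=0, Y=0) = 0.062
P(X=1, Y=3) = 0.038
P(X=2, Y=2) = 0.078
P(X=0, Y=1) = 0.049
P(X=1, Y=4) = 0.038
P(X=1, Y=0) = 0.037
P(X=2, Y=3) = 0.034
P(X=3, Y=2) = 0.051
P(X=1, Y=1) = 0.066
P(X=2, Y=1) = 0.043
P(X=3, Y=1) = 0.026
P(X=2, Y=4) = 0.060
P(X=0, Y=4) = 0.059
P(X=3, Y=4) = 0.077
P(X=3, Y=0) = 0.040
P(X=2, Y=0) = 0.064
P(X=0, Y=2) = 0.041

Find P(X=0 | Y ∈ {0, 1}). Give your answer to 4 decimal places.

0.2868

P(Y=0) = 0.062 + 0.037 + 0.064 + 0.040 = 0.203.
P(Y=1) = 0.049 + 0.066 + 0.043 + 0.026 = 0.184.
P(Y ∈ {0, 1}) = 0.203 + 0.184 = 0.387; P(X=0, Y ∈ {0, 1}) = 0.062 + 0.049 = 0.111.
P(X=0 | Y ∈ {0, 1}) = 0.111/0.387 = 0.2868.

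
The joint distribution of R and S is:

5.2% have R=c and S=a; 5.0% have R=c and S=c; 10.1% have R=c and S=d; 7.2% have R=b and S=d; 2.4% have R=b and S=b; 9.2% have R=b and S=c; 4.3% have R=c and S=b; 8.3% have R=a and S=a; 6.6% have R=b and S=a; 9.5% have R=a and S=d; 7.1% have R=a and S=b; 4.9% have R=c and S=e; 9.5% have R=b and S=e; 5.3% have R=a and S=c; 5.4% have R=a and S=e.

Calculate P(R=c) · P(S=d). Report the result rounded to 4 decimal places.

0.0791

P(R=c) = 0.052 + 0.043 + 0.050 + 0.101 + 0.049 = 0.295.
P(S=d) = 0.095 + 0.072 + 0.101 = 0.268.
Product: 0.295 × 0.268 = 0.0791.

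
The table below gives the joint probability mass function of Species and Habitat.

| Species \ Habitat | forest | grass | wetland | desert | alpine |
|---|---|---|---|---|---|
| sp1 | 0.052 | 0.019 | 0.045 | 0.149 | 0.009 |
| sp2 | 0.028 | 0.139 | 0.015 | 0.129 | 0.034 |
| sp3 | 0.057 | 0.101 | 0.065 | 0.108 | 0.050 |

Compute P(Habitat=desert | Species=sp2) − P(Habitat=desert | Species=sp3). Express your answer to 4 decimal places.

0.0904

P(Species=sp2) = 0.028 + 0.139 + 0.015 + 0.129 + 0.034 = 0.345; P(Habitat=desert | Species=sp2) = 0.129/0.345 = 0.37391.
P(Species=sp3) = 0.057 + 0.101 + 0.065 + 0.108 + 0.050 = 0.381; P(Habitat=desert | Species=sp3) = 0.108/0.381 = 0.28346.
Difference = 0.0904.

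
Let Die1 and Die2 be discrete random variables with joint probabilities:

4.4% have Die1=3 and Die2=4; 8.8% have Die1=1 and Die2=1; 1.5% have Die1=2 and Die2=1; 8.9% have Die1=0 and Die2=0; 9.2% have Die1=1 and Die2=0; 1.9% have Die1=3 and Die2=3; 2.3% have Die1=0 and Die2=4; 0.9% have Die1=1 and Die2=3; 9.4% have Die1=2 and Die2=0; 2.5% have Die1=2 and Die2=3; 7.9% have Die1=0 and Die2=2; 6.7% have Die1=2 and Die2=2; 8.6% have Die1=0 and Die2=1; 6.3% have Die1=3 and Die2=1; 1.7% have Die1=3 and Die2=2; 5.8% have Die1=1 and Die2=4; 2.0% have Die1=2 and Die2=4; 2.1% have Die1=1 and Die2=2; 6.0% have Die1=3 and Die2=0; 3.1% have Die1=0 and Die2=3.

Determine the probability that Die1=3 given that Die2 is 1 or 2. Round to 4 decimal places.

0.1835

P(Die2=1) = 0.086 + 0.088 + 0.015 + 0.063 = 0.252.
P(Die2=2) = 0.079 + 0.021 + 0.067 + 0.017 = 0.184.
P(Die2 ∈ {1, 2}) = 0.252 + 0.184 = 0.436; P(Die1=3, Die2 ∈ {1, 2}) = 0.063 + 0.017 = 0.080.
P(Die1=3 | Die2 ∈ {1, 2}) = 0.080/0.436 = 0.1835.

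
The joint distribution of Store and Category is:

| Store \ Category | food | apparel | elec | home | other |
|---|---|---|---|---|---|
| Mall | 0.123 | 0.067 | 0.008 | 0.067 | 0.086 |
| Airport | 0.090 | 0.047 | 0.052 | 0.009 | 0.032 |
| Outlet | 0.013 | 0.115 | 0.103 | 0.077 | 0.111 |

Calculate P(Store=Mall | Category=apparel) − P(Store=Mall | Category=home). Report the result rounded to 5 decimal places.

P(Category=apparel) = 0.067 + 0.047 + 0.115 = 0.229; P(Store=Mall | Category=apparel) = 0.067/0.229 = 0.292576.
P(Category=home) = 0.067 + 0.009 + 0.077 = 0.153; P(Store=Mall | Category=home) = 0.067/0.153 = 0.437908.
Difference = -0.14533.

-0.14533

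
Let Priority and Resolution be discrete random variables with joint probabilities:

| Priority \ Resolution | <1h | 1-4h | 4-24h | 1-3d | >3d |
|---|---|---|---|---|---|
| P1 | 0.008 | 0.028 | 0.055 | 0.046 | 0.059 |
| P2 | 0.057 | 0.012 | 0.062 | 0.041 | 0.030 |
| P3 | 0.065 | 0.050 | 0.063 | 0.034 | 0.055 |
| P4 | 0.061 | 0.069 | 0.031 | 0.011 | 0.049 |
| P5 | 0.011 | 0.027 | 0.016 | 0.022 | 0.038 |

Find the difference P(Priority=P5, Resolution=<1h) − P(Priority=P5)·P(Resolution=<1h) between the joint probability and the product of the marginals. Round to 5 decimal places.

P(Priority=P5) = 0.011 + 0.027 + 0.016 + 0.022 + 0.038 = 0.114.
P(Resolution=<1h) = 0.008 + 0.057 + 0.065 + 0.061 + 0.011 = 0.202.
P(Priority=P5, Resolution=<1h) − P(Priority=P5)P(Resolution=<1h) = 0.011 − 0.114×0.202 = -0.01203.

-0.01203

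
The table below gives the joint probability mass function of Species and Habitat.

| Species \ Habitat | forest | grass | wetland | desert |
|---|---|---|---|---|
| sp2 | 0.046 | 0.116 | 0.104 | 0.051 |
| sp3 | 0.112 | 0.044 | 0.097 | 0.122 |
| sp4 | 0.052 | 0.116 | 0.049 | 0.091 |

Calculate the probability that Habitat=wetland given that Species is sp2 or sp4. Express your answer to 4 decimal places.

P(Species=sp2) = 0.046 + 0.116 + 0.104 + 0.051 = 0.317.
P(Species=sp4) = 0.052 + 0.116 + 0.049 + 0.091 = 0.308.
P(Species ∈ {sp2, sp4}) = 0.317 + 0.308 = 0.625; P(Habitat=wetland, Species ∈ {sp2, sp4}) = 0.104 + 0.049 = 0.153.
P(Habitat=wetland | Species ∈ {sp2, sp4}) = 0.153/0.625 = 0.2448.

0.2448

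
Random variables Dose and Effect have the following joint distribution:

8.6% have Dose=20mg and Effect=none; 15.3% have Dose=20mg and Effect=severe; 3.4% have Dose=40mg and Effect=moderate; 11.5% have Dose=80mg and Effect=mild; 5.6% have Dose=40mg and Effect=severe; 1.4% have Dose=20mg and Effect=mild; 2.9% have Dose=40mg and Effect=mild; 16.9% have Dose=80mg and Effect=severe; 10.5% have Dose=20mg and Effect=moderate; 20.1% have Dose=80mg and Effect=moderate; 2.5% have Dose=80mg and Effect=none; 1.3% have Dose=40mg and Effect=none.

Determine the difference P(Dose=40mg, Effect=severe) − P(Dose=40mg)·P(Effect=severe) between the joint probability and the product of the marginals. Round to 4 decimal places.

P(Dose=40mg) = 0.013 + 0.029 + 0.034 + 0.056 = 0.132.
P(Effect=severe) = 0.153 + 0.056 + 0.169 = 0.378.
P(Dose=40mg, Effect=severe) − P(Dose=40mg)P(Effect=severe) = 0.056 − 0.132×0.378 = 0.0061.

0.0061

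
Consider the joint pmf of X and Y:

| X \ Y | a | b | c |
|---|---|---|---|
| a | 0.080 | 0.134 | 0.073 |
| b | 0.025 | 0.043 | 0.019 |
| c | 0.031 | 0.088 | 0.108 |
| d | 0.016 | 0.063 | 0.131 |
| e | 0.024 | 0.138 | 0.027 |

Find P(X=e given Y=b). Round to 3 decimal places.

P(Y=b) = 0.134 + 0.043 + 0.088 + 0.063 + 0.138 = 0.466.
P(X=e | Y=b) = 0.138/0.466 = 0.296.

0.296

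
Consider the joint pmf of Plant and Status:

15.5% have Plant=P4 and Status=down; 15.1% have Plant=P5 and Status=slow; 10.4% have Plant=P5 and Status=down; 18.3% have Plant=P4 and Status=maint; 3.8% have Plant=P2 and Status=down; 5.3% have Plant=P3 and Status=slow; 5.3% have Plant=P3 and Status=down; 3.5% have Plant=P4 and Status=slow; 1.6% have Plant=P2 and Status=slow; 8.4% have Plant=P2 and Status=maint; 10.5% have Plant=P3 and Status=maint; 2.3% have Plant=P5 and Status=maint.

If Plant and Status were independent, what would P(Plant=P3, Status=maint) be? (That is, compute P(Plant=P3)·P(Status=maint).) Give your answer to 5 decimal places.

P(Plant=P3) = 0.053 + 0.053 + 0.105 = 0.211.
P(Status=maint) = 0.084 + 0.105 + 0.183 + 0.023 = 0.395.
Product: 0.211 × 0.395 = 0.08335.

0.08335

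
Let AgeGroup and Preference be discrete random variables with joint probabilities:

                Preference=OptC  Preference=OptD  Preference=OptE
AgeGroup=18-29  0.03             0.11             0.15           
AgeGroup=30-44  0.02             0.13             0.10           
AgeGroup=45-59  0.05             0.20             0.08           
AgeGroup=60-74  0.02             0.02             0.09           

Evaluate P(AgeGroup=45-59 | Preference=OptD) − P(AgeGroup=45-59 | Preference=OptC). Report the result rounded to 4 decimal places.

0.0181

P(Preference=OptD) = 0.11 + 0.13 + 0.20 + 0.02 = 0.46; P(AgeGroup=45-59 | Preference=OptD) = 0.20/0.46 = 0.43478.
P(Preference=OptC) = 0.03 + 0.02 + 0.05 + 0.02 = 0.12; P(AgeGroup=45-59 | Preference=OptC) = 0.05/0.12 = 0.41667.
Difference = 0.0181.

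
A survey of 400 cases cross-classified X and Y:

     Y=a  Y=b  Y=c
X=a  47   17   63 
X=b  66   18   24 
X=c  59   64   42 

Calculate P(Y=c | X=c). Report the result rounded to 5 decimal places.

0.25455

Total with X=c: 59 + 64 + 42 = 165.
P(Y=c | X=c) = 42/165 = 0.25455.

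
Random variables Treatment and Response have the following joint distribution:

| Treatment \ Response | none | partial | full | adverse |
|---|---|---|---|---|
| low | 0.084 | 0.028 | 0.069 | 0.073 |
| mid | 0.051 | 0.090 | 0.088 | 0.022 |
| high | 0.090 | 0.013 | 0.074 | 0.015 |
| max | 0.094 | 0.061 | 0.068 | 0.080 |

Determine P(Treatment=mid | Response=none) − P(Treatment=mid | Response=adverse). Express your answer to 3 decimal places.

P(Response=none) = 0.084 + 0.051 + 0.090 + 0.094 = 0.319; P(Treatment=mid | Response=none) = 0.051/0.319 = 0.1599.
P(Response=adverse) = 0.073 + 0.022 + 0.015 + 0.080 = 0.190; P(Treatment=mid | Response=adverse) = 0.022/0.190 = 0.1158.
Difference = 0.044.

0.044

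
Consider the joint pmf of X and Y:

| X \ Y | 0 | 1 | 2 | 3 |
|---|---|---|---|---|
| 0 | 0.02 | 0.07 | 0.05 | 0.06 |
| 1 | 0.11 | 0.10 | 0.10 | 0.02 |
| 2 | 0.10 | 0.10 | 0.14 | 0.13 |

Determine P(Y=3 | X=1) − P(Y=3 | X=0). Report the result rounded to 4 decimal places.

P(X=1) = 0.11 + 0.10 + 0.10 + 0.02 = 0.33; P(Y=3 | X=1) = 0.02/0.33 = 0.06061.
P(X=0) = 0.02 + 0.07 + 0.05 + 0.06 = 0.20; P(Y=3 | X=0) = 0.06/0.20 = 0.30000.
Difference = -0.2394.

-0.2394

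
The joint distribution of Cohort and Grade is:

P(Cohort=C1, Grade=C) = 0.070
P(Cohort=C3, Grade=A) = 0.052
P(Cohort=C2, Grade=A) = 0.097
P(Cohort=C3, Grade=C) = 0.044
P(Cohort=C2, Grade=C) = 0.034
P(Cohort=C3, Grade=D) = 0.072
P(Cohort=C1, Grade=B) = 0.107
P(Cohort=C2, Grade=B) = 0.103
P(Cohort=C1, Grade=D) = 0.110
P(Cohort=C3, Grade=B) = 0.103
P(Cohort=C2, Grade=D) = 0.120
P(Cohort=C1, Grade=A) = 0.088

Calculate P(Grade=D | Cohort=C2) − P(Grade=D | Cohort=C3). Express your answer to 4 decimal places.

P(Cohort=C2) = 0.097 + 0.103 + 0.034 + 0.120 = 0.354; P(Grade=D | Cohort=C2) = 0.120/0.354 = 0.33898.
P(Cohort=C3) = 0.052 + 0.103 + 0.044 + 0.072 = 0.271; P(Grade=D | Cohort=C3) = 0.072/0.271 = 0.26568.
Difference = 0.0733.

0.0733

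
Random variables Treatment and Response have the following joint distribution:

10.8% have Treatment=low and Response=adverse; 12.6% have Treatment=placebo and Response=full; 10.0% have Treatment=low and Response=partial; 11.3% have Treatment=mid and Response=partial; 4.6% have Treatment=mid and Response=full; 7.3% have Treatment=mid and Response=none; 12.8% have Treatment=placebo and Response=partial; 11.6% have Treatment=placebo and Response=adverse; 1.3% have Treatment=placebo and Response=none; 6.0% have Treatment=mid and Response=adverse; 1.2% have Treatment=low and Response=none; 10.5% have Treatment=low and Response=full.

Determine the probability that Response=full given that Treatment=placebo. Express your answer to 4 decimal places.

P(Treatment=placebo) = 0.013 + 0.128 + 0.126 + 0.116 = 0.383.
P(Response=full | Treatment=placebo) = 0.126/0.383 = 0.3290.

0.3290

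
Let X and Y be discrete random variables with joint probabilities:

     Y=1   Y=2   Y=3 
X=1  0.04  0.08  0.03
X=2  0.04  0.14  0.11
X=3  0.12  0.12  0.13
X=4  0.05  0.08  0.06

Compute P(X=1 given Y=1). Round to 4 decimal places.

0.1600

P(Y=1) = 0.04 + 0.04 + 0.12 + 0.05 = 0.25.
P(X=1 | Y=1) = 0.04/0.25 = 0.1600.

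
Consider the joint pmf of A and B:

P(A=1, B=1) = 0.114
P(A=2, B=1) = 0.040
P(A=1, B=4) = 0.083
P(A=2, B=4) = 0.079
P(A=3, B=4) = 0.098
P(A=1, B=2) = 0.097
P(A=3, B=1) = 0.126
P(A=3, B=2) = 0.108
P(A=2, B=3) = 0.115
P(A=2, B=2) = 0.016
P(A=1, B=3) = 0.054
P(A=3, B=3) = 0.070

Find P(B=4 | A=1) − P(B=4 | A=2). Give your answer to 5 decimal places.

-0.07749

P(A=1) = 0.114 + 0.097 + 0.054 + 0.083 = 0.348; P(B=4 | A=1) = 0.083/0.348 = 0.238506.
P(A=2) = 0.040 + 0.016 + 0.115 + 0.079 = 0.250; P(B=4 | A=2) = 0.079/0.250 = 0.316000.
Difference = -0.07749.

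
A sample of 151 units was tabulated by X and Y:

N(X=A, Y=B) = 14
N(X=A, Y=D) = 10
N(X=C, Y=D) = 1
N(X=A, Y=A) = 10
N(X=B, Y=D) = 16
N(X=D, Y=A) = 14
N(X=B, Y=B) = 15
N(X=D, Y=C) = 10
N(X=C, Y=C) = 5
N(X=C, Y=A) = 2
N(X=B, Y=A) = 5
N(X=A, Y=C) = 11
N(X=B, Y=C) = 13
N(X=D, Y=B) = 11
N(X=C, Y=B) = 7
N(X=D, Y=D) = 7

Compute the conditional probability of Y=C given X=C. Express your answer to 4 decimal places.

Total with X=C: 2 + 7 + 5 + 1 = 15.
P(Y=C | X=C) = 5/15 = 0.3333.

0.3333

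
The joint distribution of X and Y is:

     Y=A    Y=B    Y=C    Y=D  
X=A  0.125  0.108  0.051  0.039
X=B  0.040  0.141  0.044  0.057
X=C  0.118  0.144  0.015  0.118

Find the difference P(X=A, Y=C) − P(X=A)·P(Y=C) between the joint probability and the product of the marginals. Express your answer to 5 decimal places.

0.01547

P(X=A) = 0.125 + 0.108 + 0.051 + 0.039 = 0.323.
P(Y=C) = 0.051 + 0.044 + 0.015 = 0.110.
P(X=A, Y=C) − P(X=A)P(Y=C) = 0.051 − 0.323×0.110 = 0.01547.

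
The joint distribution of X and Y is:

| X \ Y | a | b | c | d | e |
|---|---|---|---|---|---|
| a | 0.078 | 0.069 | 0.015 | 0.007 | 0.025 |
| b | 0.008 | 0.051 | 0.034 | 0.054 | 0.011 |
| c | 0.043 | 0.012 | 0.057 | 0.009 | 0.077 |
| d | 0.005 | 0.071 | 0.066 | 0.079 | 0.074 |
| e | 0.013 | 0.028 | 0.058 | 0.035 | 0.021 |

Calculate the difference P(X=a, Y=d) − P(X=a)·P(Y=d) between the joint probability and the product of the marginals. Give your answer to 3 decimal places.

P(X=a) = 0.078 + 0.069 + 0.015 + 0.007 + 0.025 = 0.194.
P(Y=d) = 0.007 + 0.054 + 0.009 + 0.079 + 0.035 = 0.184.
P(X=a, Y=d) − P(X=a)P(Y=d) = 0.007 − 0.194×0.184 = -0.029.

-0.029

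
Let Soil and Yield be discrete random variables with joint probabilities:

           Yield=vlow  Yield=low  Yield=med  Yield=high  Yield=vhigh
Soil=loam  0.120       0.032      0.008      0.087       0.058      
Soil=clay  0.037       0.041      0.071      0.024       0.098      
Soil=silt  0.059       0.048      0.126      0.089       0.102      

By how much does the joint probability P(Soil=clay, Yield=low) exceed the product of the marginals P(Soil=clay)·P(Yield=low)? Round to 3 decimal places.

0.008

P(Soil=clay) = 0.037 + 0.041 + 0.071 + 0.024 + 0.098 = 0.271.
P(Yield=low) = 0.032 + 0.041 + 0.048 = 0.121.
P(Soil=clay, Yield=low) − P(Soil=clay)P(Yield=low) = 0.041 − 0.271×0.121 = 0.008.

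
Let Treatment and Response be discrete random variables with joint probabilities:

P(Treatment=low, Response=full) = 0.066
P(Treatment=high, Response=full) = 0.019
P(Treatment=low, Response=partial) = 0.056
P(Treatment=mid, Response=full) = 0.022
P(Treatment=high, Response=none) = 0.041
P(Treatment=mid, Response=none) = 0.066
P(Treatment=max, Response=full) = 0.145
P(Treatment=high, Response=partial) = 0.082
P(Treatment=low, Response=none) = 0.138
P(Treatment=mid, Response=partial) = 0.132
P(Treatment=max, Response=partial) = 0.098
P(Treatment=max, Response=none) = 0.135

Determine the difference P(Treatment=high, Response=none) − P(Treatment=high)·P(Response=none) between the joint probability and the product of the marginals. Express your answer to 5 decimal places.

-0.01296

P(Treatment=high) = 0.041 + 0.082 + 0.019 = 0.142.
P(Response=none) = 0.138 + 0.066 + 0.041 + 0.135 = 0.380.
P(Treatment=high, Response=none) − P(Treatment=high)P(Response=none) = 0.041 − 0.142×0.380 = -0.01296.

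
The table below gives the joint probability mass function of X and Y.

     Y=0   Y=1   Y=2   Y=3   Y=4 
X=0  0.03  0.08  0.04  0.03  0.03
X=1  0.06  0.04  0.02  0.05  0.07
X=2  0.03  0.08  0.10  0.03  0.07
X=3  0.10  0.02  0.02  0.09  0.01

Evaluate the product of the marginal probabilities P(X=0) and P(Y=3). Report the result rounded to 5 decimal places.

P(X=0) = 0.03 + 0.08 + 0.04 + 0.03 + 0.03 = 0.21.
P(Y=3) = 0.03 + 0.05 + 0.03 + 0.09 = 0.20.
Product: 0.21 × 0.20 = 0.04200.

0.04200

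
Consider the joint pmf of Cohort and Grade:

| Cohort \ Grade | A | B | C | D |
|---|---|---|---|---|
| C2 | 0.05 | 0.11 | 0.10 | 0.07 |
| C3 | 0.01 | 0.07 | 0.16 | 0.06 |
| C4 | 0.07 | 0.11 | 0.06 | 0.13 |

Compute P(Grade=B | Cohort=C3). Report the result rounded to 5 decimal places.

P(Cohort=C3) = 0.01 + 0.07 + 0.16 + 0.06 = 0.30.
P(Grade=B | Cohort=C3) = 0.07/0.30 = 0.23333.

0.23333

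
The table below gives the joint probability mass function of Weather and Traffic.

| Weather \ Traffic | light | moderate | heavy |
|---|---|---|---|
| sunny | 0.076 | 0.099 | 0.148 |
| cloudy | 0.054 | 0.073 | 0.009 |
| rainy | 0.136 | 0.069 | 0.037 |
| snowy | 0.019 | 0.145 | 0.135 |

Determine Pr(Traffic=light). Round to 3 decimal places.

P(Traffic=light) = 0.076 + 0.054 + 0.136 + 0.019 = 0.285.

0.285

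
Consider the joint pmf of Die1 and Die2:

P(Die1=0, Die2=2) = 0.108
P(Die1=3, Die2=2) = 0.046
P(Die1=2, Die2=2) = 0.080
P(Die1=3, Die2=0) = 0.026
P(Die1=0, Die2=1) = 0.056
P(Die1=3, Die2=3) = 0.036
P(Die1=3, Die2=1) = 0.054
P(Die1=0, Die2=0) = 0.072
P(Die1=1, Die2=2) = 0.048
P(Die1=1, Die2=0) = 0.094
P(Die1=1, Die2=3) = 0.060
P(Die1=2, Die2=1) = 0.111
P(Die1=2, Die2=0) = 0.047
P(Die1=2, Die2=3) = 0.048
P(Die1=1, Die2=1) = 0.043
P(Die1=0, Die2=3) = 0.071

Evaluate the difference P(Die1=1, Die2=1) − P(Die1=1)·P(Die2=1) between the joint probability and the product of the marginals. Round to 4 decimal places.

P(Die1=1) = 0.094 + 0.043 + 0.048 + 0.060 = 0.245.
P(Die2=1) = 0.056 + 0.043 + 0.111 + 0.054 = 0.264.
P(Die1=1, Die2=1) − P(Die1=1)P(Die2=1) = 0.043 − 0.245×0.264 = -0.0217.

-0.0217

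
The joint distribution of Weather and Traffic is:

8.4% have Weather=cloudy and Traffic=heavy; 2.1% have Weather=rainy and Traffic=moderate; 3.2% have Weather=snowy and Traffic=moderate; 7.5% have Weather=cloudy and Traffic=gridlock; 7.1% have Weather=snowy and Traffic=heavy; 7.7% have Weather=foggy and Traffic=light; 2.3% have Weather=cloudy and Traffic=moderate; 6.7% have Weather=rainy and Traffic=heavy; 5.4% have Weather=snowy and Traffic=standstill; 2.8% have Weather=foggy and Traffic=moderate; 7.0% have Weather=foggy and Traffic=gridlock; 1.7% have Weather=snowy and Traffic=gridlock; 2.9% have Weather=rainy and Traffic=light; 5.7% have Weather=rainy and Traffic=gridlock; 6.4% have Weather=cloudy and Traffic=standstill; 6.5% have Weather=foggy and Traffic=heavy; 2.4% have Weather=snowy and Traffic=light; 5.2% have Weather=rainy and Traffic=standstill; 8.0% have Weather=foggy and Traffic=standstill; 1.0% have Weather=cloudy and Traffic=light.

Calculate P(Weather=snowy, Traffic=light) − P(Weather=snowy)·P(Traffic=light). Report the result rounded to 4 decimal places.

P(Weather=snowy) = 0.024 + 0.032 + 0.071 + 0.017 + 0.054 = 0.198.
P(Traffic=light) = 0.010 + 0.029 + 0.024 + 0.077 = 0.140.
P(Weather=snowy, Traffic=light) − P(Weather=snowy)P(Traffic=light) = 0.024 − 0.198×0.140 = -0.0037.

-0.0037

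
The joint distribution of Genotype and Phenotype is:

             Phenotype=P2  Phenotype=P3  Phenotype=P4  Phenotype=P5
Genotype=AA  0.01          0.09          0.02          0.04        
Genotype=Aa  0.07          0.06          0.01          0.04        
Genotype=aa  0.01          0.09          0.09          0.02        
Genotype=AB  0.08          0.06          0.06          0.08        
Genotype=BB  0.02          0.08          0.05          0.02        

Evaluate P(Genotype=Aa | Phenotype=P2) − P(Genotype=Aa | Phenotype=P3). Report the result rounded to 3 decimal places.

P(Phenotype=P2) = 0.01 + 0.07 + 0.01 + 0.08 + 0.02 = 0.19; P(Genotype=Aa | Phenotype=P2) = 0.07/0.19 = 0.3684.
P(Phenotype=P3) = 0.09 + 0.06 + 0.09 + 0.06 + 0.08 = 0.38; P(Genotype=Aa | Phenotype=P3) = 0.06/0.38 = 0.1579.
Difference = 0.211.

0.211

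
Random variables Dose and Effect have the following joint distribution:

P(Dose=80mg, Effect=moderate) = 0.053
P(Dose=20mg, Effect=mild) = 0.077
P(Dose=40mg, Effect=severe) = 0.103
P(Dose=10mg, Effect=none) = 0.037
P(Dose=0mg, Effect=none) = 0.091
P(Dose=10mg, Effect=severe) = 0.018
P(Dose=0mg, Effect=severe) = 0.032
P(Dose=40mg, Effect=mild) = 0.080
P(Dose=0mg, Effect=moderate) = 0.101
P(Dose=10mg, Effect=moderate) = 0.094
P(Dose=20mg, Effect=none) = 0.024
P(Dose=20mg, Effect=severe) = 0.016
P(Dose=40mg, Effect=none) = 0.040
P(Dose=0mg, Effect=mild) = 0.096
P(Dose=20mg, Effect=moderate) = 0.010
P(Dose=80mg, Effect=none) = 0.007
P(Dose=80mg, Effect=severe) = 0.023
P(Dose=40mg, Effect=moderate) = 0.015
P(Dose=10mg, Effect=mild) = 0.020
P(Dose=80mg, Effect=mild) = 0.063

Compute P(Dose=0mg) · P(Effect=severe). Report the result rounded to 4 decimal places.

P(Dose=0mg) = 0.091 + 0.096 + 0.101 + 0.032 = 0.320.
P(Effect=severe) = 0.032 + 0.018 + 0.016 + 0.103 + 0.023 = 0.192.
Product: 0.320 × 0.192 = 0.0614.

0.0614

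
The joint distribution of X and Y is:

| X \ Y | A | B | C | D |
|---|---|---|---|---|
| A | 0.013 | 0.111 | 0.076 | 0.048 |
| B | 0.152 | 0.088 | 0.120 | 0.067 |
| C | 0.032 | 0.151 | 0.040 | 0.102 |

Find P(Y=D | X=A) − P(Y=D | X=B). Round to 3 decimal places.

P(X=A) = 0.013 + 0.111 + 0.076 + 0.048 = 0.248; P(Y=D | X=A) = 0.048/0.248 = 0.1935.
P(X=B) = 0.152 + 0.088 + 0.120 + 0.067 = 0.427; P(Y=D | X=B) = 0.067/0.427 = 0.1569.
Difference = 0.037.

0.037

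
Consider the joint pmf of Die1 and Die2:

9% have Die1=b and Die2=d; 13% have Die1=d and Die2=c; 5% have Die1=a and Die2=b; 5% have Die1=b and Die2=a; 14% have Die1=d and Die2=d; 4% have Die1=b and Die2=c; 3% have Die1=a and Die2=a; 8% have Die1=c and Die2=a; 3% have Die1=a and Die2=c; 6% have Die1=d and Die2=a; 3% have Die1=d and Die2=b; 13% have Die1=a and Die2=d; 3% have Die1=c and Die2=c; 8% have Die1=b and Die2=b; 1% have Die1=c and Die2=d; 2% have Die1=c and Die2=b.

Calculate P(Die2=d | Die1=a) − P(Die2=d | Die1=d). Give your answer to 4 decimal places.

P(Die1=a) = 0.03 + 0.05 + 0.03 + 0.13 = 0.24; P(Die2=d | Die1=a) = 0.13/0.24 = 0.54167.
P(Die1=d) = 0.06 + 0.03 + 0.13 + 0.14 = 0.36; P(Die2=d | Die1=d) = 0.14/0.36 = 0.38889.
Difference = 0.1528.

0.1528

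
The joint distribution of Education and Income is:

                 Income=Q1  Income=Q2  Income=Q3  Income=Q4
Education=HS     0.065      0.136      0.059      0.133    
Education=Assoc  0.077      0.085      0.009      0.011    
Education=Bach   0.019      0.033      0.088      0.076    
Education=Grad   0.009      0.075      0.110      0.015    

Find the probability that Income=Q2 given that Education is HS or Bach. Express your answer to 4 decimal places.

P(Education=HS) = 0.065 + 0.136 + 0.059 + 0.133 = 0.393.
P(Education=Bach) = 0.019 + 0.033 + 0.088 + 0.076 = 0.216.
P(Education ∈ {HS, Bach}) = 0.393 + 0.216 = 0.609; P(Income=Q2, Education ∈ {HS, Bach}) = 0.136 + 0.033 = 0.169.
P(Income=Q2 | Education ∈ {HS, Bach}) = 0.169/0.609 = 0.2775.

0.2775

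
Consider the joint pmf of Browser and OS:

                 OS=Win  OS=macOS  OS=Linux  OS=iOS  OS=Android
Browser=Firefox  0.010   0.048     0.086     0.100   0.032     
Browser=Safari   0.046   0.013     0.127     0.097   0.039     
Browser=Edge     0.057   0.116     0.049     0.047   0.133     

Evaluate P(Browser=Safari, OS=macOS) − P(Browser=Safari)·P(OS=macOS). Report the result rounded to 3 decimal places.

P(Browser=Safari) = 0.046 + 0.013 + 0.127 + 0.097 + 0.039 = 0.322.
P(OS=macOS) = 0.048 + 0.013 + 0.116 = 0.177.
P(Browser=Safari, OS=macOS) − P(Browser=Safari)P(OS=macOS) = 0.013 − 0.322×0.177 = -0.044.

-0.044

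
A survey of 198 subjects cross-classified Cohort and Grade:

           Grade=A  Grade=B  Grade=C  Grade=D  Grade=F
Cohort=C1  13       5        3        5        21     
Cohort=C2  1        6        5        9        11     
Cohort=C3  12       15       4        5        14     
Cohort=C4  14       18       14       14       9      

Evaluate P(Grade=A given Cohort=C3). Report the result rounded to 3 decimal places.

0.240

Total with Cohort=C3: 12 + 15 + 4 + 5 + 14 = 50.
P(Grade=A | Cohort=C3) = 12/50 = 0.240.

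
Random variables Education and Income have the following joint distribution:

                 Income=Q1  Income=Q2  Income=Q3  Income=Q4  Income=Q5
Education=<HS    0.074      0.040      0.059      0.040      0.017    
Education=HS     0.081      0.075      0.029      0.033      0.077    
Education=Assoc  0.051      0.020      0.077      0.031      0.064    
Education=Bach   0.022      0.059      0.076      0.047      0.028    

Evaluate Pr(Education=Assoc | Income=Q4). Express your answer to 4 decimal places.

P(Income=Q4) = 0.040 + 0.033 + 0.031 + 0.047 = 0.151.
P(Education=Assoc | Income=Q4) = 0.031/0.151 = 0.2053.

0.2053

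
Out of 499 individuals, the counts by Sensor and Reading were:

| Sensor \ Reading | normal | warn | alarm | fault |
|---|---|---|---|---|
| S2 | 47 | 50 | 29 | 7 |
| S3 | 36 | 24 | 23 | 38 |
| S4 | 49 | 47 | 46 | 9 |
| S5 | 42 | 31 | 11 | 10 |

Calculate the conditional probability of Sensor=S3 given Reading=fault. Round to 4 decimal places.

Total with Reading=fault: 7 + 38 + 9 + 10 = 64.
P(Sensor=S3 | Reading=fault) = 38/64 = 0.5938.

0.5938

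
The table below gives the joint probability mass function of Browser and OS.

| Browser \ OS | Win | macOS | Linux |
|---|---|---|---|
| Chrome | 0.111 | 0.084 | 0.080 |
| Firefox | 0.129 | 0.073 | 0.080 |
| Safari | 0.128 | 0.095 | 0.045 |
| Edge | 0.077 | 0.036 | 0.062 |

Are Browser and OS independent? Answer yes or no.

no

P(Browser=Safari) = 0.268 and P(OS=Linux) = 0.267, so their product is 0.07156, but P(Browser=Safari, OS=Linux) = 0.045. Since these differ, Browser and OS are not independent.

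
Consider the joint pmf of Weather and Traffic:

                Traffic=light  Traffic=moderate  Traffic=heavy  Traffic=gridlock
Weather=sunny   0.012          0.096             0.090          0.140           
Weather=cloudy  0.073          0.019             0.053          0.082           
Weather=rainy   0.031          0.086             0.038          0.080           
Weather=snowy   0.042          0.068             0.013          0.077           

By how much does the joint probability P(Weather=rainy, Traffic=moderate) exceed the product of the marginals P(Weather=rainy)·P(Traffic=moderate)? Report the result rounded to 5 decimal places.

0.02279

P(Weather=rainy) = 0.031 + 0.086 + 0.038 + 0.080 = 0.235.
P(Traffic=moderate) = 0.096 + 0.019 + 0.086 + 0.068 = 0.269.
P(Weather=rainy, Traffic=moderate) − P(Weather=rainy)P(Traffic=moderate) = 0.086 − 0.235×0.269 = 0.02279.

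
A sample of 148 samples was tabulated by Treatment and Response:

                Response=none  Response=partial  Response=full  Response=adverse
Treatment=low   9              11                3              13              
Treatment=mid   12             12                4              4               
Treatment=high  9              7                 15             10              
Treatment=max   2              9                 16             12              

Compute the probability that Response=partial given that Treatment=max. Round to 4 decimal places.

Total with Treatment=max: 2 + 9 + 16 + 12 = 39.
P(Response=partial | Treatment=max) = 9/39 = 0.2308.

0.2308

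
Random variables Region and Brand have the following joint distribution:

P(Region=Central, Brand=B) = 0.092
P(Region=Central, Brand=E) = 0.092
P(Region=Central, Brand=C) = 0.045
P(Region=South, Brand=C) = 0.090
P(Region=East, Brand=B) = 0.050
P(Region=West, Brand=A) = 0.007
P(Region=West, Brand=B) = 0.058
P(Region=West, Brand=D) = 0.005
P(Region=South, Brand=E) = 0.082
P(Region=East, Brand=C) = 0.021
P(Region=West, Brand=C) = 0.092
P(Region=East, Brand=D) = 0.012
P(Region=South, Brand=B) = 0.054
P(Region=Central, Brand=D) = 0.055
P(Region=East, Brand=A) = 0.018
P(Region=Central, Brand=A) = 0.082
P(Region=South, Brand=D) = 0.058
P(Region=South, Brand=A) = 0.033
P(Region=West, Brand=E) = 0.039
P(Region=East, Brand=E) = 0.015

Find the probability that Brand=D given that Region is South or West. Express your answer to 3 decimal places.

0.122

P(Region=South) = 0.033 + 0.054 + 0.090 + 0.058 + 0.082 = 0.317.
P(Region=West) = 0.007 + 0.058 + 0.092 + 0.005 + 0.039 = 0.201.
P(Region ∈ {South, West}) = 0.317 + 0.201 = 0.518; P(Brand=D, Region ∈ {South, West}) = 0.058 + 0.005 = 0.063.
P(Brand=D | Region ∈ {South, West}) = 0.063/0.518 = 0.122.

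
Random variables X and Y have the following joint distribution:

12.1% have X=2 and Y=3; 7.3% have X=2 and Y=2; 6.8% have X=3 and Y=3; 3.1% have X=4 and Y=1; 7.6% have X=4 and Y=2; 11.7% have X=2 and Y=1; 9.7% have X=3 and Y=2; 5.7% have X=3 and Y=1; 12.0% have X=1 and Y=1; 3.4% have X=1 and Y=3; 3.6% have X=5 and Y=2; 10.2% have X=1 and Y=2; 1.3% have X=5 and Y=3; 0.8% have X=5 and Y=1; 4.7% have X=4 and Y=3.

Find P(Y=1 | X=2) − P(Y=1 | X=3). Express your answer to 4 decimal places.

0.1194

P(X=2) = 0.117 + 0.073 + 0.121 = 0.311; P(Y=1 | X=2) = 0.117/0.311 = 0.37621.
P(X=3) = 0.057 + 0.097 + 0.068 = 0.222; P(Y=1 | X=3) = 0.057/0.222 = 0.25676.
Difference = 0.1194.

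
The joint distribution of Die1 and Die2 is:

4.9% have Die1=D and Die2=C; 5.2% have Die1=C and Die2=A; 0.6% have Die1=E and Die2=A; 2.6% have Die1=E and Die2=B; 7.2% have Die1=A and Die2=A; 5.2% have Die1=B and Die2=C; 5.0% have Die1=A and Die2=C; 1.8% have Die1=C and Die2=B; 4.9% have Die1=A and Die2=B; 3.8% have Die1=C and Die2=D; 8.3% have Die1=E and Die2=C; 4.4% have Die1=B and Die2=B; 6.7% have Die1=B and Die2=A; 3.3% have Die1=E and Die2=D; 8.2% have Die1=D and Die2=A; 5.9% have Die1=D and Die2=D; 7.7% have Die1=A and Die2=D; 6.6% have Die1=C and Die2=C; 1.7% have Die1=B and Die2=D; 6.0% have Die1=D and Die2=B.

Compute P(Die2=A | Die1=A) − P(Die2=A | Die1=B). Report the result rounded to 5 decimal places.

-0.08190

P(Die1=A) = 0.072 + 0.049 + 0.050 + 0.077 = 0.248; P(Die2=A | Die1=A) = 0.072/0.248 = 0.290323.
P(Die1=B) = 0.067 + 0.044 + 0.052 + 0.017 = 0.180; P(Die2=A | Die1=B) = 0.067/0.180 = 0.372222.
Difference = -0.08190.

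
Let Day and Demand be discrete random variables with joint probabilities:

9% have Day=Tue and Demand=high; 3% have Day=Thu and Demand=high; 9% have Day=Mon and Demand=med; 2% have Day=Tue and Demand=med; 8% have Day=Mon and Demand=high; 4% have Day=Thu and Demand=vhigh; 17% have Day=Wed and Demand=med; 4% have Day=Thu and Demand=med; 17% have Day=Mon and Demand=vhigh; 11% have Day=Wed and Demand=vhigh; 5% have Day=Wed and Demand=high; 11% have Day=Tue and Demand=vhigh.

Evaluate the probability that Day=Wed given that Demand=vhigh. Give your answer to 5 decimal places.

P(Demand=vhigh) = 0.17 + 0.11 + 0.11 + 0.04 = 0.43.
P(Day=Wed | Demand=vhigh) = 0.11/0.43 = 0.25581.

0.25581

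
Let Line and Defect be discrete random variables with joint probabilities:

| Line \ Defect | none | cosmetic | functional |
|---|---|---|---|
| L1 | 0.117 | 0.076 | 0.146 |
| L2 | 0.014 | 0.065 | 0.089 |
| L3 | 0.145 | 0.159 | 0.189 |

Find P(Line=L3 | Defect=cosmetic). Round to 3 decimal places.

P(Defect=cosmetic) = 0.076 + 0.065 + 0.159 = 0.300.
P(Line=L3 | Defect=cosmetic) = 0.159/0.300 = 0.530.

0.530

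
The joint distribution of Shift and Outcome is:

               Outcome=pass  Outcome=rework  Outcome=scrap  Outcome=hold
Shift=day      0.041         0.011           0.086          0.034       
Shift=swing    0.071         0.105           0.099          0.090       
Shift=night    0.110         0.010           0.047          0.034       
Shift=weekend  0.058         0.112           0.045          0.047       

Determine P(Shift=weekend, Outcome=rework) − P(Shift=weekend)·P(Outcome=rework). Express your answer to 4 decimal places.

P(Shift=weekend) = 0.058 + 0.112 + 0.045 + 0.047 = 0.262.
P(Outcome=rework) = 0.011 + 0.105 + 0.010 + 0.112 = 0.238.
P(Shift=weekend, Outcome=rework) − P(Shift=weekend)P(Outcome=rework) = 0.112 − 0.262×0.238 = 0.0496.

0.0496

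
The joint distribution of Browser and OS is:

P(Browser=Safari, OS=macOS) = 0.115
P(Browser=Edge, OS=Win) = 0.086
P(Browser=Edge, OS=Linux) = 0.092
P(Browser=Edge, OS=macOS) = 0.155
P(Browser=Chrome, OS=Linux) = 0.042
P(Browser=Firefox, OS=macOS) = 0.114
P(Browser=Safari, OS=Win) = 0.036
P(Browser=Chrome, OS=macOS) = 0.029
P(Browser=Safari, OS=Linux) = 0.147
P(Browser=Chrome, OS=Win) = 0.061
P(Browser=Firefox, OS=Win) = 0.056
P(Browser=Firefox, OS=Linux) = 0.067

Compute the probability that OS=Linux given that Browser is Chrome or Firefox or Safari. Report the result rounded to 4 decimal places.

0.3838

P(Browser=Chrome) = 0.061 + 0.029 + 0.042 = 0.132.
P(Browser=Firefox) = 0.056 + 0.114 + 0.067 = 0.237.
P(Browser=Safari) = 0.036 + 0.115 + 0.147 = 0.298.
P(Browser ∈ {Chrome, Firefox, Safari}) = 0.132 + 0.237 + 0.298 = 0.667; P(OS=Linux, Browser ∈ {Chrome, Firefox, Safari}) = 0.042 + 0.067 + 0.147 = 0.256.
P(OS=Linux | Browser ∈ {Chrome, Firefox, Safari}) = 0.256/0.667 = 0.3838.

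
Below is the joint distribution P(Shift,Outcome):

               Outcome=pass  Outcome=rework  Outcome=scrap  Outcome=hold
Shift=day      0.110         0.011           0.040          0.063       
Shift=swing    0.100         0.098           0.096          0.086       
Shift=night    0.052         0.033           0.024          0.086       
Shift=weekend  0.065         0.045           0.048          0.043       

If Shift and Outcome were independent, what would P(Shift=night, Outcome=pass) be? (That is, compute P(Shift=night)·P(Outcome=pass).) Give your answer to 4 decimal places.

0.0638

P(Shift=night) = 0.052 + 0.033 + 0.024 + 0.086 = 0.195.
P(Outcome=pass) = 0.110 + 0.100 + 0.052 + 0.065 = 0.327.
Product: 0.195 × 0.327 = 0.0638.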